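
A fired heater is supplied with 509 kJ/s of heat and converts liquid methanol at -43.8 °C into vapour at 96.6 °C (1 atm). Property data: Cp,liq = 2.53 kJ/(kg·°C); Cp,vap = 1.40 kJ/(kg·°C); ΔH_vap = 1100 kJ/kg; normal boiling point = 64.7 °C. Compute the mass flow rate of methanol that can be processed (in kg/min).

ṁ = 21.5 kg/min

Δh = 2.53×(64.7−-43.8) + 1100 + 1.40×(96.6−64.7) = 1419.2 kJ/kg
Q = 509 kJ/s = 509 kJ/s = 30540 kJ/min
ṁ = Q/Δh = 30540 / 1419.2 = 21.52 kg/min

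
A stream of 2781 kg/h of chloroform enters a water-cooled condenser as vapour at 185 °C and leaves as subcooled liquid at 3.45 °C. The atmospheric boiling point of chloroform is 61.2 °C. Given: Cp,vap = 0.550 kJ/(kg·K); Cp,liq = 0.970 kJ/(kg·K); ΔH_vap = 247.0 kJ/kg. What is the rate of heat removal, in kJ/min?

Q_c = 17200 kJ/min

vapour 185→61.2 °C: -68.09 kJ/kg
condensation at 61.2 °C: -247 kJ/kg
liquid 61.2→3.45 °C: -56.017 kJ/kg
Δh = -68.09 + -247 + -56.017 = -371.11 kJ/kg
Q = ṁ·Δh = 2781 kg/h × -371.11 kJ/kg = -1.032e+06 kJ/h
|Q| = 286.68 kW = 17201 kJ/min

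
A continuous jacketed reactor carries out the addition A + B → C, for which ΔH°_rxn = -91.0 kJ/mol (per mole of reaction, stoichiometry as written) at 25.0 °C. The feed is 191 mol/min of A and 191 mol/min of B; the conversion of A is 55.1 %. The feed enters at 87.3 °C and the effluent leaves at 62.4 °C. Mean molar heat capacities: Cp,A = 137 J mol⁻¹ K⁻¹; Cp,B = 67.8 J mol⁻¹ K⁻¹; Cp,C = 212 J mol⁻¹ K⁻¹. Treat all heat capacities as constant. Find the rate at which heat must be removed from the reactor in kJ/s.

Extent of reaction ξ = 0.551 × 191 = 105.24 mol/min
Reaction term: ξ·ΔH°_rxn = 105.24 × -91.0 = -9576.9 kJ/min
Sensible, feed 87.3→25 °C: -2437 kJ/min
Outlet flows (mol/min): A 85.759, B 85.759, C 105.24
Sensible, products 25→62.4 °C: 1491.3 kJ/min
Q = ΔH = -10523 kJ/min = -175.38 kW
Heat removed = 175.38 kJ/s

Q_out = 175 kJ/s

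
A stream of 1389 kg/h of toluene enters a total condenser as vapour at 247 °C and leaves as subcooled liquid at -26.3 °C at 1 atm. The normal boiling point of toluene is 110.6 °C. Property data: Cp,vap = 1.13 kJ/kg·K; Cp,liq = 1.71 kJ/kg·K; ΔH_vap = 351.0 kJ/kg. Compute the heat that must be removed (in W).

Q_c = 285000 W

vapour 247→110.6 °C: -154.13 kJ/kg
condensation at 110.6 °C: -351 kJ/kg
liquid 110.6→-26.3 °C: -234.1 kJ/kg
Δh = -154.13 + -351 + -234.1 = -739.23 kJ/kg
Q = ṁ·Δh = 1389 kg/h × -739.23 kJ/kg = -1.0268e+06 kJ/h
|Q| = 285.22 kW = 285220 W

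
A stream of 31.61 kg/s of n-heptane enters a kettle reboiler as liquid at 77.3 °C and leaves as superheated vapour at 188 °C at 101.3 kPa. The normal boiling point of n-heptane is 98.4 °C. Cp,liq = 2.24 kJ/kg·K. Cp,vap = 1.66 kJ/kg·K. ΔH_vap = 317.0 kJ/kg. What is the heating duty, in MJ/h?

Q = 58400 MJ/h

liquid 77.3→98.4 °C: 47.264 kJ/kg
vaporisation at 98.4 °C: 317 kJ/kg
vapour 98.4→188 °C: 148.74 kJ/kg
Δh = 47.264 + 317 + 148.74 = 513 kJ/kg
Q = ṁ·Δh = 31.61 kg/s × 513 kJ/kg = 16216 kJ/s
|Q| = 16216 kW = 58377 MJ/h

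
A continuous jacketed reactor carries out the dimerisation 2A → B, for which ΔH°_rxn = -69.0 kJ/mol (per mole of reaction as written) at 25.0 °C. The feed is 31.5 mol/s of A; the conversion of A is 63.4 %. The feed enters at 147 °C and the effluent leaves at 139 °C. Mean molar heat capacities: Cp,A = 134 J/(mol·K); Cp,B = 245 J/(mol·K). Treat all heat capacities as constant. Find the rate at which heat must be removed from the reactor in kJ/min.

Q_out = 44900 kJ/min

Extent of reaction ξ = 0.634 × 31.5 / 2 = 9.9855 mol/s
Reaction term: ξ·ΔH°_rxn = 9.9855 × -69.0 = -689 kJ/s
Sensible, feed 147→25 °C: -514.96 kJ/s
Outlet flows (mol/s): A 11.529, B 9.9855
Sensible, products 25→139 °C: 455.01 kJ/s
Q = ΔH = -748.95 kJ/s = -748.95 kW
Heat removed = 44937 kJ/min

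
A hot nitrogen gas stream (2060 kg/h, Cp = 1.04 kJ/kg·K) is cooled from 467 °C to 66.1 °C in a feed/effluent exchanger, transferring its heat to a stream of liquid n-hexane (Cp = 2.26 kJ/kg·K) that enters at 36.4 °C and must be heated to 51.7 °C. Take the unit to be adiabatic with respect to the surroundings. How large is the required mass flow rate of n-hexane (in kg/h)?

ṁ_c = 24800 kg/h

Heat released by hot stream: Q = 2060 × 1.04 × (467 − 66.1) = 858890 kJ/h
Energy balance on cold side (adiabatic exchanger): Q = ṁ_c·Cp_c·(T_c,out − T_c,in)
ṁ_c = 858890 / [2.26 × (51.7 − 36.4)] = 24839 kg/h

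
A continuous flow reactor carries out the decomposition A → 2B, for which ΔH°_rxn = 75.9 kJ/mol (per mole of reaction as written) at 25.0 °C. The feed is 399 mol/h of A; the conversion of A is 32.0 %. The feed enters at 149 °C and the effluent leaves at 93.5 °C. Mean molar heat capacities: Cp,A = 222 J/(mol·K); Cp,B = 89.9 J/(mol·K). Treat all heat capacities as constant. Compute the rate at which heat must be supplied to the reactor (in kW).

Q_in = 1.22 kW

Extent of reaction ξ = 0.320 × 399 = 127.68 mol/h
Reaction term: ξ·ΔH°_rxn = 127.68 × 75.9 = 9690.9 kJ/h
Sensible, feed 149→25 °C: -10984 kJ/h
Outlet flows (mol/h): A 271.32, B 255.36
Sensible, products 25→93.5 °C: 5698.5 kJ/h
Q = ΔH = 4405.7 kJ/h = 1.2238 kW
Heat supplied = 1.2238 kW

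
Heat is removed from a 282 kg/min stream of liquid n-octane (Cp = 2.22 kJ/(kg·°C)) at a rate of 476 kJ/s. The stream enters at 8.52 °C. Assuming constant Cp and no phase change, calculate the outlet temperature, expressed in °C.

T_out = -37.1 °C

Q = 476 kJ/s = 28560 kJ/min
ΔT = Q/(ṁ·Cp) = 28560/(282×2.22) = 45.62 K
T_out = 8.52 − 45.62 = -37.1 °C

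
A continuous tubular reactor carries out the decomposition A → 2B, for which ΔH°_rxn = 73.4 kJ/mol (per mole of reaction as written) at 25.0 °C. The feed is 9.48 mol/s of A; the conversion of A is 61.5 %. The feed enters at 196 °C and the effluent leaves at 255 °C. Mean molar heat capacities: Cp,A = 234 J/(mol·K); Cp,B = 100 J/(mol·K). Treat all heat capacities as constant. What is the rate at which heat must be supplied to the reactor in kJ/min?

Q_in = 30800 kJ/min

Extent of reaction ξ = 0.615 × 9.48 = 5.8302 mol/s
Reaction term: ξ·ΔH°_rxn = 5.8302 × 73.4 = 427.94 kJ/s
Sensible, feed 196→25 °C: -379.33 kJ/s
Outlet flows (mol/s): A 3.6498, B 11.66
Sensible, products 25→255 °C: 464.62 kJ/s
Q = ΔH = 513.23 kJ/s = 513.23 kW
Heat supplied = 30794 kJ/min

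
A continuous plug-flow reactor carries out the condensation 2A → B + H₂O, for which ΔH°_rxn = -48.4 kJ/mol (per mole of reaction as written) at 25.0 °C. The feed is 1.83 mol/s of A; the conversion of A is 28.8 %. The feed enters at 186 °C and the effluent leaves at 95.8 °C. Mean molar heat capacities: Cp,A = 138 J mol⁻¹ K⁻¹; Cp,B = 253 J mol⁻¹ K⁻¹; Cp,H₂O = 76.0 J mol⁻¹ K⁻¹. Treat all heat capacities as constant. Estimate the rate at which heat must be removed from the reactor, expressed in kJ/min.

Q_out = 2070 kJ/min

Extent of reaction ξ = 0.288 × 1.83 / 2 = 0.26352 mol/s
Reaction term: ξ·ΔH°_rxn = 0.26352 × -48.4 = -12.754 kJ/s
Sensible, feed 186→25 °C: -40.659 kJ/s
Outlet flows (mol/s): A 1.303, B 0.26352, H₂O 0.26352
Sensible, products 25→95.8 °C: 18.869 kJ/s
Q = ΔH = -34.545 kJ/s = -34.545 kW
Heat removed = 2072.7 kJ/min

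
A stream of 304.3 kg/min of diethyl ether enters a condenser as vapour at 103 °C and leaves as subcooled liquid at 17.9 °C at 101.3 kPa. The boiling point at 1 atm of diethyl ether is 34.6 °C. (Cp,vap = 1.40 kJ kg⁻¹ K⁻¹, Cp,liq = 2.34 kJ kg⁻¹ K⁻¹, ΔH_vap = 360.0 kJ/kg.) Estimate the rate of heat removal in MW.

vapour 103→34.6 °C: -95.76 kJ/kg
condensation at 34.6 °C: -360 kJ/kg
liquid 34.6→17.9 °C: -39.078 kJ/kg
Δh = -95.76 + -360 + -39.078 = -494.84 kJ/kg
Q = ṁ·Δh = 304.3 kg/min × -494.84 kJ/kg = -150580 kJ/min
|Q| = 2509.7 kW = 2.5097 MW

Q_c = 2.51 MW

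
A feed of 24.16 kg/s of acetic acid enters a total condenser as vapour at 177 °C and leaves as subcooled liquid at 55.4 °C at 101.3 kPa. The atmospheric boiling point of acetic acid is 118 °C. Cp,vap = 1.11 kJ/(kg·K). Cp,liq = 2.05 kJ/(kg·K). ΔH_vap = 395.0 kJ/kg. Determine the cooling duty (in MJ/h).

vapour 177→118 °C: -65.49 kJ/kg
condensation at 118 °C: -395 kJ/kg
liquid 118→55.4 °C: -128.33 kJ/kg
Δh = -65.49 + -395 + -128.33 = -588.82 kJ/kg
Q = ṁ·Δh = 24.16 kg/s × -588.82 kJ/kg = -14226 kJ/s
|Q| = 14226 kW = 51213 MJ/h

Q_c = 51200 MJ/h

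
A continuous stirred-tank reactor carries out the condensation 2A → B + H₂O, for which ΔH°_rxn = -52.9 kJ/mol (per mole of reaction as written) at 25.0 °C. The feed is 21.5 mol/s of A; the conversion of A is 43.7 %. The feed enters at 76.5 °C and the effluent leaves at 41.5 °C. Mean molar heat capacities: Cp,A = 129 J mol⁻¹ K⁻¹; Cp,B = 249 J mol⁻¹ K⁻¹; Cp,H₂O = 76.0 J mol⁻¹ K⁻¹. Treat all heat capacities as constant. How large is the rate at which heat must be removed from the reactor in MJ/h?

Extent of reaction ξ = 0.437 × 21.5 / 2 = 4.6978 mol/s
Reaction term: ξ·ΔH°_rxn = 4.6978 × -52.9 = -248.51 kJ/s
Sensible, feed 76.5→25 °C: -142.84 kJ/s
Outlet flows (mol/s): A 12.104, B 4.6978, H₂O 4.6978
Sensible, products 25→41.5 °C: 50.956 kJ/s
Q = ΔH = -340.39 kJ/s = -340.39 kW
Heat removed = 1225.4 MJ/h

Q_out = 1230 MJ/h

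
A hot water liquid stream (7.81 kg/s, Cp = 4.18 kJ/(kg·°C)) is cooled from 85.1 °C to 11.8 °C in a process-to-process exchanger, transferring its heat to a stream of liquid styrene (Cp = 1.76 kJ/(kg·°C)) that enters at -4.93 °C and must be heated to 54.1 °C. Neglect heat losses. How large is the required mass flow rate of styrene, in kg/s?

Heat released by hot stream: Q = 7.81 × 4.18 × (85.1 − 11.8) = 2392.9 kJ/s
Energy balance on cold side (adiabatic exchanger): Q = ṁ_c·Cp_c·(T_c,out − T_c,in)
ṁ_c = 2392.9 / [1.76 × (54.1 − -4.93)] = 23.033 kg/s

ṁ_c = 23.0 kg/s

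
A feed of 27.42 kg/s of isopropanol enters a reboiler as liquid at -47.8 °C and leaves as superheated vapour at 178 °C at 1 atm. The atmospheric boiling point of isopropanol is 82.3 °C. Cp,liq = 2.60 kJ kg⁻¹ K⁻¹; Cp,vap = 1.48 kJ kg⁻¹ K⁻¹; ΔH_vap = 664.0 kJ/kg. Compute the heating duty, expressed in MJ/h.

Q = 113000 MJ/h

liquid -47.8→82.3 °C: 338.26 kJ/kg
vaporisation at 82.3 °C: 664 kJ/kg
vapour 82.3→178 °C: 141.64 kJ/kg
Δh = 338.26 + 664 + 141.64 = 1143.9 kJ/kg
Q = ṁ·Δh = 27.42 kg/s × 1143.9 kJ/kg = 31366 kJ/s
|Q| = 31366 kW = 112920 MJ/h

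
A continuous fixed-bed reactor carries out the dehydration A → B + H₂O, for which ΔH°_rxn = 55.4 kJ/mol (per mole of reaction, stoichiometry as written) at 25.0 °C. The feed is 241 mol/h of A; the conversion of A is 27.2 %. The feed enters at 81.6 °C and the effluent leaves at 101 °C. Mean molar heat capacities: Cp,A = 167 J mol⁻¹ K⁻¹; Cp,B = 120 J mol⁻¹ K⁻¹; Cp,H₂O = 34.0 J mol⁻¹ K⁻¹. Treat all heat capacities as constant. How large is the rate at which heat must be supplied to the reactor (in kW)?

Extent of reaction ξ = 0.272 × 241 = 65.552 mol/h
Reaction term: ξ·ΔH°_rxn = 65.552 × 55.4 = 3631.6 kJ/h
Sensible, feed 81.6→25 °C: -2278 kJ/h
Outlet flows (mol/h): A 175.45, B 65.552, H₂O 65.552
Sensible, products 25→101 °C: 2994 kJ/h
Q = ΔH = 4347.6 kJ/h = 1.2077 kW
Heat supplied = 1.2077 kW

Q_in = 1.21 kW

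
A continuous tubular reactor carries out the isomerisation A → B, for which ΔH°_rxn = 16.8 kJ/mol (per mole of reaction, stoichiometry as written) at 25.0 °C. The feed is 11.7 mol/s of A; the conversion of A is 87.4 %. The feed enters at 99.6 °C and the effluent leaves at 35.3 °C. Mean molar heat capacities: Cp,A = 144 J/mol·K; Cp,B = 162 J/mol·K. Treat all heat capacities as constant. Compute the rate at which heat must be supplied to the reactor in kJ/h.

Q_in = 235000 kJ/h

Extent of reaction ξ = 0.874 × 11.7 = 10.226 mol/s
Reaction term: ξ·ΔH°_rxn = 10.226 × 16.8 = 171.79 kJ/s
Sensible, feed 99.6→25 °C: -125.69 kJ/s
Outlet flows (mol/s): A 1.4742, B 10.226
Sensible, products 25→35.3 °C: 19.249 kJ/s
Q = ΔH = 65.357 kJ/s = 65.357 kW
Heat supplied = 235280 kJ/h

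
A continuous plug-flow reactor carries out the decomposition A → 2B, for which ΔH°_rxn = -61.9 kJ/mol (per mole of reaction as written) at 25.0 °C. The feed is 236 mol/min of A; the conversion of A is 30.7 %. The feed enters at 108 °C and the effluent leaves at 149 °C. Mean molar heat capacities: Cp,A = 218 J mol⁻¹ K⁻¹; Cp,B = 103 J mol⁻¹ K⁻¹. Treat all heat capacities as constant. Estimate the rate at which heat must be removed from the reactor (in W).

Q_out = 41400 W

Extent of reaction ξ = 0.307 × 236 = 72.452 mol/min
Reaction term: ξ·ΔH°_rxn = 72.452 × -61.9 = -4484.8 kJ/min
Sensible, feed 108→25 °C: -4270.2 kJ/min
Outlet flows (mol/min): A 163.55, B 144.9
Sensible, products 25→149 °C: 6271.7 kJ/min
Q = ΔH = -2483.2 kJ/min = -41.387 kW
Heat removed = 41387 W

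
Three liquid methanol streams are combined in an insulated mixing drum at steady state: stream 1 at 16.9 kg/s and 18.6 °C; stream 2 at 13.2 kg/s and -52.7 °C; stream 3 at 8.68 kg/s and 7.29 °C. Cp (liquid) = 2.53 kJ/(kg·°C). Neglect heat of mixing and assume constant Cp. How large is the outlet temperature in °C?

T_out = -8.20 °C

Energy balance with Q = 0: Σ ṁᵢCp,ᵢ(T_out − Tᵢ) = 0
T_out = Σ ṁᵢCp,ᵢTᵢ / Σ ṁᵢCp,ᵢ
      = -804.6 / 98.113 = -8.2007 °C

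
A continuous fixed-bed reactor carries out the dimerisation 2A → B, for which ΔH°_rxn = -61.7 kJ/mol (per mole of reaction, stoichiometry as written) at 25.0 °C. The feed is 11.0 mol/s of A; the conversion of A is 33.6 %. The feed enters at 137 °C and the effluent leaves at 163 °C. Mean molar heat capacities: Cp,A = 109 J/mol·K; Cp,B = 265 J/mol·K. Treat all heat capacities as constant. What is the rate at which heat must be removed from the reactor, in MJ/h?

Q_out = 255 MJ/h

Extent of reaction ξ = 0.336 × 11.0 / 2 = 1.848 mol/s
Reaction term: ξ·ΔH°_rxn = 1.848 × -61.7 = -114.02 kJ/s
Sensible, feed 137→25 °C: -134.29 kJ/s
Outlet flows (mol/s): A 7.304, B 1.848
Sensible, products 25→163 °C: 177.45 kJ/s
Q = ΔH = -70.861 kJ/s = -70.861 kW
Heat removed = 255.1 MJ/h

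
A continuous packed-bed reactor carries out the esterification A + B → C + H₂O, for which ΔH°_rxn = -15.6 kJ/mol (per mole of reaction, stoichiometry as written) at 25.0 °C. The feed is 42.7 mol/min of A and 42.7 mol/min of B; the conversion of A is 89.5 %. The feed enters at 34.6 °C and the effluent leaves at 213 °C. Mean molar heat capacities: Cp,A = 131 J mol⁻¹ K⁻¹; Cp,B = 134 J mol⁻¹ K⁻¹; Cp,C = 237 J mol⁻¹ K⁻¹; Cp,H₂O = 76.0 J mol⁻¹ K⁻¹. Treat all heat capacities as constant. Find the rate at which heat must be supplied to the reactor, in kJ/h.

Extent of reaction ξ = 0.895 × 42.7 = 38.217 mol/min
Reaction term: ξ·ΔH°_rxn = 38.217 × -15.6 = -596.18 kJ/min
Sensible, feed 34.6→25 °C: -108.63 kJ/min
Outlet flows (mol/min): A 4.4835, B 4.4835, C 38.217, H₂O 38.217
Sensible, products 25→213 °C: 2472.2 kJ/min
Q = ΔH = 1767.4 kJ/min = 29.456 kW
Heat supplied = 106040 kJ/h

Q_in = 106000 kJ/h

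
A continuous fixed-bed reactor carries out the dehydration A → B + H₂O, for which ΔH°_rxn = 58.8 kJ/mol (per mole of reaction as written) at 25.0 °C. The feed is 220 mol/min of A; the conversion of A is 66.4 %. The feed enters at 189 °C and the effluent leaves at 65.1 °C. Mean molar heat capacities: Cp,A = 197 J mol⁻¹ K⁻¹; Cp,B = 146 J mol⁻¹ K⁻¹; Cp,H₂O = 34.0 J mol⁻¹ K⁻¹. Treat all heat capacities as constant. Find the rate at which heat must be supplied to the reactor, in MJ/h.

Q_in = 187 MJ/h

Extent of reaction ξ = 0.664 × 220 = 146.08 mol/min
Reaction term: ξ·ΔH°_rxn = 146.08 × 58.8 = 8589.5 kJ/min
Sensible, feed 189→25 °C: -7107.8 kJ/min
Outlet flows (mol/min): A 73.92, B 146.08, H₂O 146.08
Sensible, products 25→65.1 °C: 1638.4 kJ/min
Q = ΔH = 3120.1 kJ/min = 52.002 kW
Heat supplied = 187.21 MJ/h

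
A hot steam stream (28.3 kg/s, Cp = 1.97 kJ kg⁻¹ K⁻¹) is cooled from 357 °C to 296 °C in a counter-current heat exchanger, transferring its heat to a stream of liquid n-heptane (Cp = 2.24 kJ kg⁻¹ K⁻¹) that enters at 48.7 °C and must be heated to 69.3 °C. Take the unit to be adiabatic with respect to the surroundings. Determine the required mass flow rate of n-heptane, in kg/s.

ṁ_c = 73.7 kg/s

Heat released by hot stream: Q = 28.3 × 1.97 × (357 − 296) = 3400.8 kJ/s
Energy balance on cold side (adiabatic exchanger): Q = ṁ_c·Cp_c·(T_c,out − T_c,in)
ṁ_c = 3400.8 / [2.24 × (69.3 − 48.7)] = 73.7 kg/s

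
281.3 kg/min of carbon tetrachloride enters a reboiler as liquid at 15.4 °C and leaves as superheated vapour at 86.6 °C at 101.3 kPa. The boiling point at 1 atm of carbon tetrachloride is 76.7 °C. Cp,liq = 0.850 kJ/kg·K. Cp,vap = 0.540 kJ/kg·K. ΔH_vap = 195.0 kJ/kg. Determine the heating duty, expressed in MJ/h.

Q = 4260 MJ/h

liquid 15.4→76.7 °C: 52.105 kJ/kg
vaporisation at 76.7 °C: 195 kJ/kg
vapour 76.7→86.6 °C: 5.346 kJ/kg
Δh = 52.105 + 195 + 5.346 = 252.45 kJ/kg
Q = ṁ·Δh = 281.3 kg/min × 252.45 kJ/kg = 71014 kJ/min
|Q| = 1183.6 kW = 4260.9 MJ/h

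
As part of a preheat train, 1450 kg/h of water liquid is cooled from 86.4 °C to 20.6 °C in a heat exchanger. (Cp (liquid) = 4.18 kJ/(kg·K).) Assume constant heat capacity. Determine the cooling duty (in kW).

Q = ṁ·Cp·ΔT = 1450 × 4.18 × (20.6 − 86.4) = -398810 kJ/h
Converting: 398810 / 3600 s = 110.78 kW

Q_c = 111 kW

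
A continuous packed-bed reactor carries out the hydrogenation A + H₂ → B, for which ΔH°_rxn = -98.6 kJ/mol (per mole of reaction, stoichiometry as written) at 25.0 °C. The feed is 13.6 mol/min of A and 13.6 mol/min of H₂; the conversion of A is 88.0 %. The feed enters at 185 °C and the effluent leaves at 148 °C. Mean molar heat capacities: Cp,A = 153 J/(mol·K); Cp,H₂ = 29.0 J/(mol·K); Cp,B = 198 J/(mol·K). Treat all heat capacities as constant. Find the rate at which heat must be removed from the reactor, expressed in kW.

Extent of reaction ξ = 0.880 × 13.6 = 11.968 mol/min
Reaction term: ξ·ΔH°_rxn = 11.968 × -98.6 = -1180 kJ/min
Sensible, feed 185→25 °C: -396.03 kJ/min
Outlet flows (mol/min): A 1.632, H₂ 1.632, B 11.968
Sensible, products 25→148 °C: 328 kJ/min
Q = ΔH = -1248.1 kJ/min = -20.801 kW
Heat removed = 20.801 kW

Q_out = 20.8 kW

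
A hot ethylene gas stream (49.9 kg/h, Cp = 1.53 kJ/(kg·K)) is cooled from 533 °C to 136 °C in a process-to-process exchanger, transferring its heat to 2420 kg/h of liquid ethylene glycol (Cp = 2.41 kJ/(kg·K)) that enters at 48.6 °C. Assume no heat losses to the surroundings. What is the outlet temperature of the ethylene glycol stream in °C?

T_c,out = 53.8 °C

Heat released by hot stream: Q = 49.9 × 1.53 × (533 − 136) = 30310 kJ/h
Energy balance on cold side (adiabatic exchanger): Q = ṁ_c·Cp_c·(T_c,out − T_c,in)
T_c,out = 48.6 + 30310/(2420 × 2.41) = 53.797 °C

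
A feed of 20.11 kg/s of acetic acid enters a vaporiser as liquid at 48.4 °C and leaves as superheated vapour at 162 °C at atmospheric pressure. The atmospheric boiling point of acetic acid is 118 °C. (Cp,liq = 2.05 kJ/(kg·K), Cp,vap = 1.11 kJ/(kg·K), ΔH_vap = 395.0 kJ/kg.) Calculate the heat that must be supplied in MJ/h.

liquid 48.4→118 °C: 142.68 kJ/kg
vaporisation at 118 °C: 395 kJ/kg
vapour 118→162 °C: 48.84 kJ/kg
Δh = 142.68 + 395 + 48.84 = 586.52 kJ/kg
Q = ṁ·Δh = 20.11 kg/s × 586.52 kJ/kg = 11795 kJ/s
|Q| = 11795 kW = 42462 MJ/h

Q = 42500 MJ/h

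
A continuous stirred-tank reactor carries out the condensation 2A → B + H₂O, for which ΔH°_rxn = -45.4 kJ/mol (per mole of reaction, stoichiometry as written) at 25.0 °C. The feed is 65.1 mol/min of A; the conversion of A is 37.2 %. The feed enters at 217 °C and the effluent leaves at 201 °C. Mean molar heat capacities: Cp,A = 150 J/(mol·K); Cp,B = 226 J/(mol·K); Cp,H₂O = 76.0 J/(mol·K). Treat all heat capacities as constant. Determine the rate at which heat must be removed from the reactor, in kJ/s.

Q_out = 11.7 kJ/s

Extent of reaction ξ = 0.372 × 65.1 / 2 = 12.109 mol/min
Reaction term: ξ·ΔH°_rxn = 12.109 × -45.4 = -549.73 kJ/min
Sensible, feed 217→25 °C: -1874.9 kJ/min
Outlet flows (mol/min): A 40.883, B 12.109, H₂O 12.109
Sensible, products 25→201 °C: 1722.9 kJ/min
Q = ΔH = -701.71 kJ/min = -11.695 kW
Heat removed = 11.695 kJ/s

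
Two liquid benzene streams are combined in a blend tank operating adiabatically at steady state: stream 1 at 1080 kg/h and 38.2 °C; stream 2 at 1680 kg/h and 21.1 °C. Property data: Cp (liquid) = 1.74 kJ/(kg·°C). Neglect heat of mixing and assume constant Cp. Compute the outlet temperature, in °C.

T_out = 27.8 °C

Adiabatic, steady state ⇒ Σ ṁᵢCp,ᵢ(T_out − Tᵢ) = 0
Σ ṁᵢCp,ᵢTᵢ = 1080×1.74×38.2 + 1680×1.74×21.1 = 133460
Σ ṁᵢCp,ᵢ = 1080×1.74 + 1680×1.74 = 4802.4
T_out = 133460 / 4802.4 = 27.791 °C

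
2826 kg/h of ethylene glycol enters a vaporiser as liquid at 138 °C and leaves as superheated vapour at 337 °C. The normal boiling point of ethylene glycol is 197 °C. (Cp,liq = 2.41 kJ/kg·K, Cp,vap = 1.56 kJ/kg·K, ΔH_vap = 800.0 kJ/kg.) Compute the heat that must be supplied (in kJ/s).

liquid 138→197 °C: 142.19 kJ/kg
vaporisation at 197 °C: 800 kJ/kg
vapour 197→337 °C: 218.4 kJ/kg
Δh = 142.19 + 800 + 218.4 = 1160.6 kJ/kg
Q = ṁ·Δh = 2826 kg/h × 1160.6 kJ/kg = 3.2798e+06 kJ/h
|Q| = 911.06 kW

Q = 911 kJ/s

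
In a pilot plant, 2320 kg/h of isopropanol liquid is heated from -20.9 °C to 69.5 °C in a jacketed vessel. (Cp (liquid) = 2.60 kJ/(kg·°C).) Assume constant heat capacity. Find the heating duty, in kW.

Q = ṁ·Cp·ΔT = 2320 × 2.60 × (69.5 − -20.9) = 545290 kJ/h
Converting: 545290 / 3600 s = 151.47 kW

Q = 151 kW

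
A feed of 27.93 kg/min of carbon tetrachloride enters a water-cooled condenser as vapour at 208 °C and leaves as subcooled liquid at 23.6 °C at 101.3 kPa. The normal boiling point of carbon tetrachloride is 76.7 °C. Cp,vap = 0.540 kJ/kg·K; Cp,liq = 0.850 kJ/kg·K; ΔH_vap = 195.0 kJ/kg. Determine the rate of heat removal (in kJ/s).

Q_c = 145 kJ/s

vapour 208→76.7 °C: -70.902 kJ/kg
condensation at 76.7 °C: -195 kJ/kg
liquid 76.7→23.6 °C: -45.135 kJ/kg
Δh = -70.902 + -195 + -45.135 = -311.04 kJ/kg
Q = ṁ·Δh = 27.93 kg/min × -311.04 kJ/kg = -8687.3 kJ/min
|Q| = 144.79 kW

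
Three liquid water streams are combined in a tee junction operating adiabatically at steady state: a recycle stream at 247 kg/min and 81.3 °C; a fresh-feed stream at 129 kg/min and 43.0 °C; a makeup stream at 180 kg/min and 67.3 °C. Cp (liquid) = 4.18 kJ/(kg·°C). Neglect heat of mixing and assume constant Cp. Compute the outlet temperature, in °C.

Adiabatic, steady state ⇒ Σ ṁᵢCp,ᵢ(T_out − Tᵢ) = 0
T_out = Σ ṁᵢCp,ᵢTᵢ / Σ ṁᵢCp,ᵢ
      = 157760 / 2324.1 = 67.881 °C

T_out = 67.9 °C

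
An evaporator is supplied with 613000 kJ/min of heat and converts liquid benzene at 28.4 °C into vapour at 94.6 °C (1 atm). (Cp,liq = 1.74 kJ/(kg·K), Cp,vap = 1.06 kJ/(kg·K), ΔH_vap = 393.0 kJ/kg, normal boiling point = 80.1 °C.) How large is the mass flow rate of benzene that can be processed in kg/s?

Δh = 1.74×(80.1−28.4) + 393.0 + 1.06×(94.6−80.1) = 498.33 kJ/kg
Q = 613000 kJ/min = 10217 kJ/s = 10217 kJ/s
ṁ = Q/Δh = 10217 / 498.33 = 20.502 kg/s

ṁ = 20.5 kg/s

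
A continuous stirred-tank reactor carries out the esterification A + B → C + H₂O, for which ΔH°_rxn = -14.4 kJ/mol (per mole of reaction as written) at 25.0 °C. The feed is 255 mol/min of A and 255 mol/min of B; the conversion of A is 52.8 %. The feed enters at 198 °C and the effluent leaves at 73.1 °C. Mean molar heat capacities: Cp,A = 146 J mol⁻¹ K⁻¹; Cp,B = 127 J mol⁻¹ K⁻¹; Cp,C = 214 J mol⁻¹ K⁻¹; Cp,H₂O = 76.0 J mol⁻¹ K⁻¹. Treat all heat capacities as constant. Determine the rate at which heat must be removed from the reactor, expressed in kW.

Q_out = 175 kW

Extent of reaction ξ = 0.528 × 255 = 134.64 mol/min
Reaction term: ξ·ΔH°_rxn = 134.64 × -14.4 = -1938.8 kJ/min
Sensible, feed 198→25 °C: -12043 kJ/min
Outlet flows (mol/min): A 120.36, B 120.36, C 134.64, H₂O 134.64
Sensible, products 25→73.1 °C: 3458.6 kJ/min
Q = ΔH = -10524 kJ/min = -175.39 kW
Heat removed = 175.39 kW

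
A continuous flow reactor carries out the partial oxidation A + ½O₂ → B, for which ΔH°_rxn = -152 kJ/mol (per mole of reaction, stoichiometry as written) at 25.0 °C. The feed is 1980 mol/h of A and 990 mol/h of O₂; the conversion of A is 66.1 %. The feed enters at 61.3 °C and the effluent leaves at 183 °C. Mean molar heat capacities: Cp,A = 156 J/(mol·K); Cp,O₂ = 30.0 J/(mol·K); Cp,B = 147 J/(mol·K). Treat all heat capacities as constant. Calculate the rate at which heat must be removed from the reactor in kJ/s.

Q_out = 45.2 kJ/s

Extent of reaction ξ = 0.661 × 1980 = 1308.8 mol/h
Reaction term: ξ·ΔH°_rxn = 1308.8 × -152 = -198930 kJ/h
Sensible, feed 61.3→25 °C: -12290 kJ/h
Outlet flows (mol/h): A 671.22, O₂ 335.61, B 1308.8
Sensible, products 25→183 °C: 48533 kJ/h
Q = ΔH = -162690 kJ/h = -45.192 kW
Heat removed = 45.192 kJ/s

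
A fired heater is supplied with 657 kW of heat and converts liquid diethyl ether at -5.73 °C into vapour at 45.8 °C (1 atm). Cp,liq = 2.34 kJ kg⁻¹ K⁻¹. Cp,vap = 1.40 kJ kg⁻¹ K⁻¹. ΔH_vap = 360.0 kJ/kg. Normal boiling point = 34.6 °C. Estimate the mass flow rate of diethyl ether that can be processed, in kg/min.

Δh = 2.34×(34.6−-5.73) + 360.0 + 1.40×(45.8−34.6) = 470.05 kJ/kg
Q = 657 kW = 657 kJ/s = 39420 kJ/min
ṁ = Q/Δh = 39420 / 470.05 = 83.863 kg/min

ṁ = 83.9 kg/min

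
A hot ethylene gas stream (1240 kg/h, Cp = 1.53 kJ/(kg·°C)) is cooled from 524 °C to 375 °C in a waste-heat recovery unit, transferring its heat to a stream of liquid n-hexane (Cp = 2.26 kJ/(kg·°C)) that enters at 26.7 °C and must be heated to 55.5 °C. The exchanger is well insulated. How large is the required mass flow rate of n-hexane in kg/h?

Heat released by hot stream: Q = 1240 × 1.53 × (524 − 375) = 282680 kJ/h
Energy balance on cold side (adiabatic exchanger): Q = ṁ_c·Cp_c·(T_c,out − T_c,in)
ṁ_c = 282680 / [2.26 × (55.5 − 26.7)] = 4343.1 kg/h

ṁ_c = 4340 kg/h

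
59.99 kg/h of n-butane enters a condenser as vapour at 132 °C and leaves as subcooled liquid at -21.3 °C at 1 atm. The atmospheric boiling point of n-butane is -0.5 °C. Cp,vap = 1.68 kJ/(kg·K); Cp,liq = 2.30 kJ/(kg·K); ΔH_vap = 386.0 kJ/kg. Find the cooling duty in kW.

vapour 132→-0.5 °C: -222.6 kJ/kg
condensation at -0.5 °C: -386 kJ/kg
liquid -0.5→-21.3 °C: -47.84 kJ/kg
Δh = -222.6 + -386 + -47.84 = -656.44 kJ/kg
Q = ṁ·Δh = 59.99 kg/h × -656.44 kJ/kg = -39380 kJ/h
|Q| = 10.939 kW

Q_c = 10.9 kW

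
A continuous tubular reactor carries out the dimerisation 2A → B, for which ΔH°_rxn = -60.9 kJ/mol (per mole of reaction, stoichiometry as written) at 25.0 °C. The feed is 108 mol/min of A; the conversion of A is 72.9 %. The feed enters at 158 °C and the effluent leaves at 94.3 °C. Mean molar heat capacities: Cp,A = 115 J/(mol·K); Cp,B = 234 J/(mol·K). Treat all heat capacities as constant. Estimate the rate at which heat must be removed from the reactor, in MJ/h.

Extent of reaction ξ = 0.729 × 108 / 2 = 39.366 mol/min
Reaction term: ξ·ΔH°_rxn = 39.366 × -60.9 = -2397.4 kJ/min
Sensible, feed 158→25 °C: -1651.9 kJ/min
Outlet flows (mol/min): A 29.268, B 39.366
Sensible, products 25→94.3 °C: 871.62 kJ/min
Q = ΔH = -3177.6 kJ/min = -52.961 kW
Heat removed = 190.66 MJ/h

Q_out = 191 MJ/h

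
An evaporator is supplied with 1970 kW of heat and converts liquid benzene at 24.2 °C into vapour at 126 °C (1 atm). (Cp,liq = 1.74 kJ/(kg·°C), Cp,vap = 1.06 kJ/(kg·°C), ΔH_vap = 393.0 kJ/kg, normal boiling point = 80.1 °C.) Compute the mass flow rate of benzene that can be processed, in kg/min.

ṁ = 219 kg/min

Δh = 1.74×(80.1−24.2) + 393.0 + 1.06×(126−80.1) = 538.92 kJ/kg
Q = 1970 kW = 1970 kJ/s = 118200 kJ/min
ṁ = Q/Δh = 118200 / 538.92 = 219.33 kg/min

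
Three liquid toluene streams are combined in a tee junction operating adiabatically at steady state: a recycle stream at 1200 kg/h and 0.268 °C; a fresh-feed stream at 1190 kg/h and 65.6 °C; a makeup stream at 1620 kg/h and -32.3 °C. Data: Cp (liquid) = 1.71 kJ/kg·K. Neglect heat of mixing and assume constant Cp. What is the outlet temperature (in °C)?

No heat crosses the boundary, so H_out = H_in.
T_out = Σ ṁᵢCp,ᵢTᵢ / Σ ṁᵢCp,ᵢ
      = 44562 / 6857.1 = 6.4987 °C

T_out = 6.50 °C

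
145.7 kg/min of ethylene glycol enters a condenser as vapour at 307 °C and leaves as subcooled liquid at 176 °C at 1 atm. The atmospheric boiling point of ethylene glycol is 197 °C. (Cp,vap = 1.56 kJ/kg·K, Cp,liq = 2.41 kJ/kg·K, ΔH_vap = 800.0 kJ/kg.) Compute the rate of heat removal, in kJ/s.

vapour 307→197 °C: -171.6 kJ/kg
condensation at 197 °C: -800 kJ/kg
liquid 197→176 °C: -50.61 kJ/kg
Δh = -171.6 + -800 + -50.61 = -1022.2 kJ/kg
Q = ṁ·Δh = 145.7 kg/min × -1022.2 kJ/kg = -148940 kJ/min
|Q| = 2482.3 kW

Q_c = 2480 kJ/s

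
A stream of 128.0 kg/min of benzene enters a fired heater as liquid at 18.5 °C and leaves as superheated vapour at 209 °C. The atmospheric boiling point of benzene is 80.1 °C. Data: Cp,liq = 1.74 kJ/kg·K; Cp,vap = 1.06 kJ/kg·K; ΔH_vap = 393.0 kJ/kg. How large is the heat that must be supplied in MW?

liquid 18.5→80.1 °C: 107.18 kJ/kg
vaporisation at 80.1 °C: 393 kJ/kg
vapour 80.1→209 °C: 136.63 kJ/kg
Δh = 107.18 + 393 + 136.63 = 636.82 kJ/kg
Q = ṁ·Δh = 128.0 kg/min × 636.82 kJ/kg = 81513 kJ/min
|Q| = 1358.5 kW = 1.3585 MW

Q = 1.36 MW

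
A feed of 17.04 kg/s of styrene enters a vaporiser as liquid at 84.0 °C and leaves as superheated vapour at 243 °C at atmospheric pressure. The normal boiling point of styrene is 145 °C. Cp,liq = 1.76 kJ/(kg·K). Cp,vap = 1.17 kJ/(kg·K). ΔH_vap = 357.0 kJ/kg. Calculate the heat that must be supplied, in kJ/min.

Q = 592000 kJ/min

liquid 84.0→145 °C: 107.36 kJ/kg
vaporisation at 145 °C: 357 kJ/kg
vapour 145→243 °C: 114.66 kJ/kg
Δh = 107.36 + 357 + 114.66 = 579.02 kJ/kg
Q = ṁ·Δh = 17.04 kg/s × 579.02 kJ/kg = 9866.5 kJ/s
|Q| = 9866.5 kW = 591990 kJ/min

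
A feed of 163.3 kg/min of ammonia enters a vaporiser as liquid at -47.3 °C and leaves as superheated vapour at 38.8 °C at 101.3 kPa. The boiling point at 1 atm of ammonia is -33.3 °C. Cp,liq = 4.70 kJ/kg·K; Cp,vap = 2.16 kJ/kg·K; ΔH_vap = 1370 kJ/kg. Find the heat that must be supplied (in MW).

liquid -47.3→-33.3 °C: 65.8 kJ/kg
vaporisation at -33.3 °C: 1370 kJ/kg
vapour -33.3→38.8 °C: 155.74 kJ/kg
Δh = 65.8 + 1370 + 155.74 = 1591.5 kJ/kg
Q = ṁ·Δh = 163.3 kg/min × 1591.5 kJ/kg = 259900 kJ/min
|Q| = 4331.6 kW = 4.3316 MW

Q = 4.33 MW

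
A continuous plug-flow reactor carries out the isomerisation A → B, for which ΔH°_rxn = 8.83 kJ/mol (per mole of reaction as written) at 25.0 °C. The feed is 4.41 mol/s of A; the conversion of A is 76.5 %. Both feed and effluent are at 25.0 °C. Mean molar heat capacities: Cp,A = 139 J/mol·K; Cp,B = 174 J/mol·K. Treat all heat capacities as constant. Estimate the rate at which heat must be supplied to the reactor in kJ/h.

Q_in = 107000 kJ/h

Extent of reaction ξ = 0.765 × 4.41 = 3.3737 mol/s
Reaction term: ξ·ΔH°_rxn = 3.3737 × 8.83 = 29.789 kJ/s
Q = ΔH = 29.789 kJ/s = 29.789 kW
Heat supplied = 107240 kJ/h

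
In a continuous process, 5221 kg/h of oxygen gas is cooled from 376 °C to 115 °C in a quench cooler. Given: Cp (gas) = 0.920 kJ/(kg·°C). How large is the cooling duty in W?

Q_c = 348000 W

Q = ṁ·Cp·ΔT = 5221 × 0.920 × (115 − 376) = -1.2537e+06 kJ/h
Converting: 1.2537e+06 / 3600 s = 348.24 kW
Cooling duty = 348240 W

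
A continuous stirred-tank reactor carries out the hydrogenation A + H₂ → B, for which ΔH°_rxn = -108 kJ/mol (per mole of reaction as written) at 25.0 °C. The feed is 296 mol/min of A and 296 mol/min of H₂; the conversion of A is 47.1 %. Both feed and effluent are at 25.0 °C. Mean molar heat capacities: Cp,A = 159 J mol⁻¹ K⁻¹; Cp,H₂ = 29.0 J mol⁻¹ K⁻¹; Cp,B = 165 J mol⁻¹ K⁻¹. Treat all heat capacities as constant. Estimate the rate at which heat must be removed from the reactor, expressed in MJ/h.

Extent of reaction ξ = 0.471 × 296 = 139.42 mol/min
Reaction term: ξ·ΔH°_rxn = 139.42 × -108 = -15057 kJ/min
Q = ΔH = -15057 kJ/min = -250.95 kW
Heat removed = 903.42 MJ/h

Q_out = 903 MJ/h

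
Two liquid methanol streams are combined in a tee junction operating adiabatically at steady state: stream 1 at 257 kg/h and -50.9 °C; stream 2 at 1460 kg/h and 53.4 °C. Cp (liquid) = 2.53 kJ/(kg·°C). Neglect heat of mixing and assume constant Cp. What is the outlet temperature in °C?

T_out = 37.8 °C

Adiabatic, steady state ⇒ Σ ṁᵢCp,ᵢ(T_out − Tᵢ) = 0
T_out = Σ ṁᵢCp,ᵢTᵢ / Σ ṁᵢCp,ᵢ
      = 164150 / 4344 = 37.788 °C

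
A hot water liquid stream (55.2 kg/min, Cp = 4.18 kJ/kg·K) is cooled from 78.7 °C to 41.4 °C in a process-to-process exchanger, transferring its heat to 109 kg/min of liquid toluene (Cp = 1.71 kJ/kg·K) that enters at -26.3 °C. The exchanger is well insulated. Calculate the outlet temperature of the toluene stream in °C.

Heat released by hot stream: Q = 55.2 × 4.18 × (78.7 − 41.4) = 8606.5 kJ/min
Energy balance on cold side (adiabatic exchanger): Q = ṁ_c·Cp_c·(T_c,out − T_c,in)
T_c,out = -26.3 + 8606.5/(109 × 1.71) = 19.874 °C

T_c,out = 19.9 °C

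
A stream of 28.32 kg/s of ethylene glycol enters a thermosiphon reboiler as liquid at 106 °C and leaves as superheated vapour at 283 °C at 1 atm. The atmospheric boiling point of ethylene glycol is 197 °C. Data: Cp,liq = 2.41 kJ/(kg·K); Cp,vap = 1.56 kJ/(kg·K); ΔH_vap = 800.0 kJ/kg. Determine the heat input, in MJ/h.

liquid 106→197 °C: 219.31 kJ/kg
vaporisation at 197 °C: 800 kJ/kg
vapour 197→283 °C: 134.16 kJ/kg
Δh = 219.31 + 800 + 134.16 = 1153.5 kJ/kg
Q = ṁ·Δh = 28.32 kg/s × 1153.5 kJ/kg = 32666 kJ/s
|Q| = 32666 kW = 117600 MJ/h

Q = 118000 MJ/h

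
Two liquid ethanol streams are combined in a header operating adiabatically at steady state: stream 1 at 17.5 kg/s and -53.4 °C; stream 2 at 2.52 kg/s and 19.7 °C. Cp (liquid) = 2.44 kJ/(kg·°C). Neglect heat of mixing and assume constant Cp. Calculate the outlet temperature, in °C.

Energy balance with Q = 0: Σ ṁᵢCp,ᵢ(T_out − Tᵢ) = 0
Σ ṁᵢCp,ᵢTᵢ = 17.5×2.44×-53.4 + 2.52×2.44×19.7 = -2159
Σ ṁᵢCp,ᵢ = 17.5×2.44 + 2.52×2.44 = 48.849
T_out = -2159 / 48.849 = -44.199 °C

T_out = -44.2 °C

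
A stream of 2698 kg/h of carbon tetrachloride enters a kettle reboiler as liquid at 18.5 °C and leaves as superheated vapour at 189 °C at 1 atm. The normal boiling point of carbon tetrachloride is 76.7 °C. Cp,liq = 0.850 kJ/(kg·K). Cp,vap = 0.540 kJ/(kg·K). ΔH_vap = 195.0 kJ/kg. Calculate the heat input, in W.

Q = 229000 W

liquid 18.5→76.7 °C: 49.47 kJ/kg
vaporisation at 76.7 °C: 195 kJ/kg
vapour 76.7→189 °C: 60.642 kJ/kg
Δh = 49.47 + 195 + 60.642 = 305.11 kJ/kg
Q = ṁ·Δh = 2698 kg/h × 305.11 kJ/kg = 823190 kJ/h
|Q| = 228.66 kW = 228660 W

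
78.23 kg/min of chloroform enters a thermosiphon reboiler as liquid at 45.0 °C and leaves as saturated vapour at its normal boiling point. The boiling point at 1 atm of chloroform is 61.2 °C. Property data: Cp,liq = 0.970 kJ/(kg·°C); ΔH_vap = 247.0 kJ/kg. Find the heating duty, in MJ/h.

Q = 1230 MJ/h

liquid 45.0→61.2 °C: 15.714 kJ/kg
vaporisation at 61.2 °C: 247 kJ/kg
Δh = 15.714 + 247 = 262.71 kJ/kg
Q = ṁ·Δh = 78.23 kg/min × 262.71 kJ/kg = 20552 kJ/min
|Q| = 342.54 kW = 1233.1 MJ/h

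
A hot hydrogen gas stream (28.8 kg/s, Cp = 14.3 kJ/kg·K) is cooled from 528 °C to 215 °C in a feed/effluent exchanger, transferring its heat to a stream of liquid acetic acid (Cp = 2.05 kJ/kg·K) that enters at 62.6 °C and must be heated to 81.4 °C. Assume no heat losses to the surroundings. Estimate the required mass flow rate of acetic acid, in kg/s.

Heat released by hot stream: Q = 28.8 × 14.3 × (528 − 215) = 128910 kJ/s
Energy balance on cold side (adiabatic exchanger): Q = ṁ_c·Cp_c·(T_c,out − T_c,in)
ṁ_c = 128910 / [2.05 × (81.4 − 62.6)] = 3344.7 kg/s

ṁ_c = 3340 kg/s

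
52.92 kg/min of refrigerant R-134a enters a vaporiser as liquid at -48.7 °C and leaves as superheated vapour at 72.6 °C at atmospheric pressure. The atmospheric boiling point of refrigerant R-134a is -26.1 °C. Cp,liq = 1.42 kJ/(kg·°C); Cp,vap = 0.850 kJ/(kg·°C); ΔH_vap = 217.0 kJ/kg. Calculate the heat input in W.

liquid -48.7→-26.1 °C: 32.092 kJ/kg
vaporisation at -26.1 °C: 217 kJ/kg
vapour -26.1→72.6 °C: 83.895 kJ/kg
Δh = 32.092 + 217 + 83.895 = 332.99 kJ/kg
Q = ṁ·Δh = 52.92 kg/min × 332.99 kJ/kg = 17622 kJ/min
|Q| = 293.69 kW = 293690 W

Q = 294000 W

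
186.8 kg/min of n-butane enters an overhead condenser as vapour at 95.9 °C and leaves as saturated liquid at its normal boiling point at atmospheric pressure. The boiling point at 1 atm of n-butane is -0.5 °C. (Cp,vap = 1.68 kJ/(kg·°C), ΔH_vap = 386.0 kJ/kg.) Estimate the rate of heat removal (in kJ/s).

vapour 95.9→-0.5 °C: -161.95 kJ/kg
condensation at -0.5 °C: -386 kJ/kg
Δh = -161.95 + -386 = -547.95 kJ/kg
Q = ṁ·Δh = 186.8 kg/min × -547.95 kJ/kg = -102360 kJ/min
|Q| = 1706 kW

Q_c = 1710 kJ/s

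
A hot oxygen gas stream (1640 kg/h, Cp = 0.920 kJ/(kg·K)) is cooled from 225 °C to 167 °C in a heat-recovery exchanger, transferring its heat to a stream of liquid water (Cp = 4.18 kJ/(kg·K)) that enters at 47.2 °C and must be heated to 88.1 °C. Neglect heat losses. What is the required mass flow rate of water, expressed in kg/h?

Heat released by hot stream: Q = 1640 × 0.920 × (225 − 167) = 87510 kJ/h
Energy balance on cold side (adiabatic exchanger): Q = ṁ_c·Cp_c·(T_c,out − T_c,in)
ṁ_c = 87510 / [4.18 × (88.1 − 47.2)] = 511.87 kg/h

ṁ_c = 512 kg/h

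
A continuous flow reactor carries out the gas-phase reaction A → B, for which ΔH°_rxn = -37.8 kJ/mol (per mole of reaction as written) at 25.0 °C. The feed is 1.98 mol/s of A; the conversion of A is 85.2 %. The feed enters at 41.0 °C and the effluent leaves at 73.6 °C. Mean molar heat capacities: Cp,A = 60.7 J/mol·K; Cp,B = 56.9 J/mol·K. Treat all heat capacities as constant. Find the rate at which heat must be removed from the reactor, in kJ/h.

Extent of reaction ξ = 0.852 × 1.98 = 1.687 mol/s
Reaction term: ξ·ΔH°_rxn = 1.687 × -37.8 = -63.767 kJ/s
Sensible, feed 41.0→25 °C: -1.923 kJ/s
Outlet flows (mol/s): A 0.29304, B 1.687
Sensible, products 25→73.6 °C: 5.5295 kJ/s
Q = ΔH = -60.161 kJ/s = -60.161 kW
Heat removed = 216580 kJ/h

Q_out = 217000 kJ/h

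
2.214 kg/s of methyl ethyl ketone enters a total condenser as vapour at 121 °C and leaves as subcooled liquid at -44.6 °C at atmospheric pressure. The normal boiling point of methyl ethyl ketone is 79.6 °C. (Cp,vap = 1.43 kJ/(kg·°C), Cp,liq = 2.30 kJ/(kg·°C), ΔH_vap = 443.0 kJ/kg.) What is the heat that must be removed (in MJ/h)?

Q_c = 6280 MJ/h

vapour 121→79.6 °C: -59.202 kJ/kg
condensation at 79.6 °C: -443 kJ/kg
liquid 79.6→-44.6 °C: -285.66 kJ/kg
Δh = -59.202 + -443 + -285.66 = -787.86 kJ/kg
Q = ṁ·Δh = 2.214 kg/s × -787.86 kJ/kg = -1744.3 kJ/s
|Q| = 1744.3 kW = 6279.6 MJ/h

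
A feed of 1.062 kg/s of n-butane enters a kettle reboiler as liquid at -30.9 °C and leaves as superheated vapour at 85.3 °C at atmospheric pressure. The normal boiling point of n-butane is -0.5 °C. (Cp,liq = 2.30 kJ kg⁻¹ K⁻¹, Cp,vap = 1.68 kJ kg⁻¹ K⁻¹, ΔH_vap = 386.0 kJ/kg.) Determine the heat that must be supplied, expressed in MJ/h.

liquid -30.9→-0.5 °C: 69.92 kJ/kg
vaporisation at -0.5 °C: 386 kJ/kg
vapour -0.5→85.3 °C: 144.14 kJ/kg
Δh = 69.92 + 386 + 144.14 = 600.06 kJ/kg
Q = ṁ·Δh = 1.062 kg/s × 600.06 kJ/kg = 637.27 kJ/s
|Q| = 637.27 kW = 2294.2 MJ/h

Q = 2290 MJ/h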